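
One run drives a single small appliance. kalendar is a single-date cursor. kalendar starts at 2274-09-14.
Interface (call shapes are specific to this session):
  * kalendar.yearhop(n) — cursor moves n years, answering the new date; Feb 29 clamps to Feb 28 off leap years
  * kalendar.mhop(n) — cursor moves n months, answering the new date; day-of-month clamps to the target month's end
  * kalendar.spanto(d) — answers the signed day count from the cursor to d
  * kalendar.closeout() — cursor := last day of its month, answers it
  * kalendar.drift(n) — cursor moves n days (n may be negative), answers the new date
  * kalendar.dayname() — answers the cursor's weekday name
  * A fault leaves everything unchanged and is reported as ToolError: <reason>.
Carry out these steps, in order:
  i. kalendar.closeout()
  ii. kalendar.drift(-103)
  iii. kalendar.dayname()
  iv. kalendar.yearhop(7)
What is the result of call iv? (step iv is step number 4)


Act: closeout[]
Obs: 2274-09-30
Act: drift[n='-103']
Obs: 2274-06-19
Act: dayname[]
Obs: Friday
Act: yearhop[n='7']
Obs: 2281-06-19

Answer: 2281-06-19


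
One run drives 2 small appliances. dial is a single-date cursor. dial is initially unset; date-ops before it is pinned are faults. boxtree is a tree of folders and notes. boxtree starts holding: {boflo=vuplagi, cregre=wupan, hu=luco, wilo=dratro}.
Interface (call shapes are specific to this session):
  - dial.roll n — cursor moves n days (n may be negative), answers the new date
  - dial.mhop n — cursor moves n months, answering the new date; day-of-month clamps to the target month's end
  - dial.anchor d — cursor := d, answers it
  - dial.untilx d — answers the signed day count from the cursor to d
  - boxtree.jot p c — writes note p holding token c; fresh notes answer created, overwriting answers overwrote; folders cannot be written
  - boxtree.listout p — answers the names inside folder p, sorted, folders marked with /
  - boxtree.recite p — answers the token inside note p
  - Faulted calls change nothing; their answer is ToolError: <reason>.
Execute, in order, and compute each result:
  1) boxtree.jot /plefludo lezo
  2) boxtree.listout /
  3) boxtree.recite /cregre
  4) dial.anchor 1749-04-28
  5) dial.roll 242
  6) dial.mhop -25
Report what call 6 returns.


% boxtree.jot p='/plefludo' c='lezo'
= created
% boxtree.listout p='/'
= [boflo, cregre, hu, plefludo, wilo]
% boxtree.recite p='/cregre'
= wupan
% dial.anchor d='1749-04-28'
= 1749-04-28
% dial.roll n='242'
= 1749-12-26
% dial.mhop n='-25'
= 1747-11-26

Answer: 1747-11-26


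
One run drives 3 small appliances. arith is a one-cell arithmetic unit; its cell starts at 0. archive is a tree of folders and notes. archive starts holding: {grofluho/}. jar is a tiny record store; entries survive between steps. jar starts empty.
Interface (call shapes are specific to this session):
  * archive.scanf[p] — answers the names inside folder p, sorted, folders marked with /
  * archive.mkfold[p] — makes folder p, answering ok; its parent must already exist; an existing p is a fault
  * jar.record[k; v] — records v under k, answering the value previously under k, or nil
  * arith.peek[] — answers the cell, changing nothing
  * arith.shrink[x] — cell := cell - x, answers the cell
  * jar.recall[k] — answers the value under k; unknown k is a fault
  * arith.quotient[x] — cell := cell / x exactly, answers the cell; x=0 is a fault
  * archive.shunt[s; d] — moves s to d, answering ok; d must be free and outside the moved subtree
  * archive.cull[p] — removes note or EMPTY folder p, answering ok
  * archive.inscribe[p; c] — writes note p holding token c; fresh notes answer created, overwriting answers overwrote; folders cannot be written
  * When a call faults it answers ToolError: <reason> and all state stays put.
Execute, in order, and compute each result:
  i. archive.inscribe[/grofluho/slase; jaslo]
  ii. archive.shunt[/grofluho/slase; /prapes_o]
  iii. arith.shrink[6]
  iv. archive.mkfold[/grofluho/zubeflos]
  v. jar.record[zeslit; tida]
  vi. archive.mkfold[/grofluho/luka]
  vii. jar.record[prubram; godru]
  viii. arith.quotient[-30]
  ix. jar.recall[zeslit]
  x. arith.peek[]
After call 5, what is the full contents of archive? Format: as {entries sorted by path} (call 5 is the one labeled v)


I call inscribe using p→/grofluho/slase, c→jaslo: created.
Calling shunt using s→/grofluho/slase, d→/prapes_o, → ok.
I use shrink using x→6, giving -6.
I call mkfold using p→/grofluho/zubeflos, — result: ok.
I run record using k→zeslit, v→tida, which returns nil.
I try mkfold using p→/grofluho/luka, and see ok.
I invoke record using k→prubram, v→godru, and observe nil.
Calling quotient using x→-30, which returns 1/5.
Invoking recall using k→zeslit: tida.
I run peek(), and see 1/5.

Answer: {grofluho/, grofluho/zubeflos/, prapes_o=jaslo}


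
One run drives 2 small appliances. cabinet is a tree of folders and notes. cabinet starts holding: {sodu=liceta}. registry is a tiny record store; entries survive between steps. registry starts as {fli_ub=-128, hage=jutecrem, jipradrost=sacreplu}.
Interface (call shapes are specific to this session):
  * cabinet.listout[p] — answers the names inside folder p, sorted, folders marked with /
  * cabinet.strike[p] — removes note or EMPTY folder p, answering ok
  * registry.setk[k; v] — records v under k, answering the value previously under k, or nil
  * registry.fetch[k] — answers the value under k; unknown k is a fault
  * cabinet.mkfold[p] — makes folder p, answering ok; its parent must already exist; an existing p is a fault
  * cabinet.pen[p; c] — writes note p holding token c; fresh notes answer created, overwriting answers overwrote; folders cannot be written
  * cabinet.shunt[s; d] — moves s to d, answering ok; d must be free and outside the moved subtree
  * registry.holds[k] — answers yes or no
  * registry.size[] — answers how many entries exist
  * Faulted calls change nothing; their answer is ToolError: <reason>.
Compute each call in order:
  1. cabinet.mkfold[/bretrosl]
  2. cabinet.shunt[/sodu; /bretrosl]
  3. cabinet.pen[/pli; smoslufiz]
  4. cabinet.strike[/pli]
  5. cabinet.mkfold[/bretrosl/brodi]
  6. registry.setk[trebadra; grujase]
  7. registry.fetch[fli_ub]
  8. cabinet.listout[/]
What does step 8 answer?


Answer: [bretrosl/, sodu]

Derivation:
Using cabinet.mkfold on p: /bretrosl, and get ok.
Now I run cabinet.shunt on s: /sodu, d: /bretrosl, and observe ToolError: exists.
Using cabinet.pen on p: /pli, c: smoslufiz, → created.
Using cabinet.strike on p: /pli, and get ok.
Using cabinet.mkfold on p: /bretrosl/brodi, and observe ok.
Calling registry.setk on k: trebadra, v: grujase, yielding nil.
I invoke registry.fetch on k: fli_ub, and see -128.
I use cabinet.listout on p: /, and see [bretrosl/, sodu].


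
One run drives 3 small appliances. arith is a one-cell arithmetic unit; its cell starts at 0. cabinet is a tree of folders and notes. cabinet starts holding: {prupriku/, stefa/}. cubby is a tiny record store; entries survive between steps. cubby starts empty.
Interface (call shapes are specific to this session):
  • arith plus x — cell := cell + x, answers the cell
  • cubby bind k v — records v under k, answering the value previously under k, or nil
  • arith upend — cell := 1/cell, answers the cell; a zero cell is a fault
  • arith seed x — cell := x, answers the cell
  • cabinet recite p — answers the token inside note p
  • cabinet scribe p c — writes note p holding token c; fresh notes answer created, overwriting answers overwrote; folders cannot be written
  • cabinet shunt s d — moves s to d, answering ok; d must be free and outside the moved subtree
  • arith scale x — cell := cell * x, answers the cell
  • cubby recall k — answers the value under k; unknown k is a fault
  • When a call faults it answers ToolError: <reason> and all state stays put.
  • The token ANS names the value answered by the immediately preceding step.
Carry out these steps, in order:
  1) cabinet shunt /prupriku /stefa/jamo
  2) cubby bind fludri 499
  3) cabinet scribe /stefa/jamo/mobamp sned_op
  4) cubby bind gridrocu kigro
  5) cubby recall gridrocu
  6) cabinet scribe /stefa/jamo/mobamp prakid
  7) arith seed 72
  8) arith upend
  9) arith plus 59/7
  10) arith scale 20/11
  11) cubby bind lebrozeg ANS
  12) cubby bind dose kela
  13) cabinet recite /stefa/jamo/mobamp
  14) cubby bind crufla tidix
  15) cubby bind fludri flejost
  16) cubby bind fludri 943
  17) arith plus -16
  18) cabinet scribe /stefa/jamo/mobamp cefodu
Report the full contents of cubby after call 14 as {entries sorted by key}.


Calling cabinet shunt using s: /prupriku, d: /stefa/jamo, and see ok.
Calling cubby bind using k: fludri, v: 499, yielding nil.
I try cabinet scribe using p: /stefa/jamo/mobamp, c: sned_op, and observe created.
I try cubby bind using k: gridrocu, v: kigro, which returns nil.
I use cubby recall using k: gridrocu, → kigro.
I call cabinet scribe using p: /stefa/jamo/mobamp, c: prakid, which returns overwrote.
Next I call arith seed using x: 72, → 72.
I run arith upend, and see 1/72.
Next I call arith plus using x: 59/7: 4255/504.
Using arith scale using x: 20/11, yielding 21275/1386.
Now I run cubby bind using k: lebrozeg, v: ANS, which returns nil.
I try cubby bind using k: dose, v: kela, → nil.
Using cabinet recite using p: /stefa/jamo/mobamp, yielding prakid.
Using cubby bind using k: crufla, v: tidix, and get nil.
Invoking cubby bind using k: fludri, v: flejost, and get 499.
Now I run cubby bind using k: fludri, v: 943, yielding flejost.
Now I run arith plus using x: -16: -901/1386.
I call cabinet scribe using p: /stefa/jamo/mobamp, c: cefodu, and observe overwrote.

Answer: {crufla=tidix, dose=kela, fludri=499, gridrocu=kigro, lebrozeg=21275/1386}


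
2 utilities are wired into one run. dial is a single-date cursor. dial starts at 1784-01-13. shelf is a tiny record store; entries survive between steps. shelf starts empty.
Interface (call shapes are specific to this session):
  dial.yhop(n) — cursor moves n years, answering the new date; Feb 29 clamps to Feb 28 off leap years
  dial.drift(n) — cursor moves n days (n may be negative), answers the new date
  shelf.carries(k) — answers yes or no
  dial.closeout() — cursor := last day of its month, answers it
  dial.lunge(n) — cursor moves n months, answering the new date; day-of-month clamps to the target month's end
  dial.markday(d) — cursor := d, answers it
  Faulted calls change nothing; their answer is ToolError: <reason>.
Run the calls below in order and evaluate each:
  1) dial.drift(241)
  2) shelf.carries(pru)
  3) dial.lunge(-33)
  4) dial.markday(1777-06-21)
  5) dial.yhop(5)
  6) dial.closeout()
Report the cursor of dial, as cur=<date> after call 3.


Answer: cur=1781-12-10

Derivation:
;; 1. drift(n=241) -> 1784-09-10
;; 2. carries(k=pru) -> no
;; 3. lunge(n=-33) -> 1781-12-10
;; 4. markday(d=1777-06-21) -> 1777-06-21
;; 5. yhop(n=5) -> 1782-06-21
;; 6. closeout() -> 1782-06-30


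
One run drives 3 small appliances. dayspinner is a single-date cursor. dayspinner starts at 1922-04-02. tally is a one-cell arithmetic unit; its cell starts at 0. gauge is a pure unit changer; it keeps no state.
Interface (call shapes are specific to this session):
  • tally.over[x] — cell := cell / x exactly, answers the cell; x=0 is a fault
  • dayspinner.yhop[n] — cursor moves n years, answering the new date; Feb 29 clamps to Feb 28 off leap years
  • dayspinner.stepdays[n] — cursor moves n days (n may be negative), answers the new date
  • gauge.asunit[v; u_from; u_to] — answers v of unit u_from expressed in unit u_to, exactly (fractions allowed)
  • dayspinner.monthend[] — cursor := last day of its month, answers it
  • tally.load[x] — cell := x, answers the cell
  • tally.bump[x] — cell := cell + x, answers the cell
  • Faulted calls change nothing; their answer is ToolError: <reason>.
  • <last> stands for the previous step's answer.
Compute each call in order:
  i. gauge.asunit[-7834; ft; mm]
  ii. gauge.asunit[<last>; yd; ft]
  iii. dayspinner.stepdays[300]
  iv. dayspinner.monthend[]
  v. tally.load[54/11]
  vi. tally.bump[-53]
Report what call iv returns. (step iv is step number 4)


Do: gauge.asunit[v='-7834'; u_from='ft'; u_to='mm']
See: -11939016/5
Do: gauge.asunit[v='<last>'; u_from='yd'; u_to='ft']
See: -35817048/5
Do: dayspinner.stepdays[n='300']
See: 1923-01-27
Do: dayspinner.monthend[]
See: 1923-01-31
Do: tally.load[x='54/11']
See: 54/11
Do: tally.bump[x='-53']
See: -529/11

Answer: 1923-01-31


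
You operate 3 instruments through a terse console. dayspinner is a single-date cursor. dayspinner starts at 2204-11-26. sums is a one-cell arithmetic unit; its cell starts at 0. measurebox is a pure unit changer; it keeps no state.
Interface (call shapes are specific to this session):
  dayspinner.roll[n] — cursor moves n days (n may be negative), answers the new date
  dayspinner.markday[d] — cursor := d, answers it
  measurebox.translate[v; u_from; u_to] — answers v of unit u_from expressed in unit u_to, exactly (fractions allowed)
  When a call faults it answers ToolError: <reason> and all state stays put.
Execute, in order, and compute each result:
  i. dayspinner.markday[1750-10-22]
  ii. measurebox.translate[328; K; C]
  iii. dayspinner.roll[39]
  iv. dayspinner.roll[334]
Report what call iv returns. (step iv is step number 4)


Answer: 1751-10-30

Derivation:
==> markday(d→1750-10-22)
<== 1750-10-22
==> translate(v→328, u_from→K, u_to→C)
<== 1097/20
==> roll(n→39)
<== 1750-11-30
==> roll(n→334)
<== 1751-10-30


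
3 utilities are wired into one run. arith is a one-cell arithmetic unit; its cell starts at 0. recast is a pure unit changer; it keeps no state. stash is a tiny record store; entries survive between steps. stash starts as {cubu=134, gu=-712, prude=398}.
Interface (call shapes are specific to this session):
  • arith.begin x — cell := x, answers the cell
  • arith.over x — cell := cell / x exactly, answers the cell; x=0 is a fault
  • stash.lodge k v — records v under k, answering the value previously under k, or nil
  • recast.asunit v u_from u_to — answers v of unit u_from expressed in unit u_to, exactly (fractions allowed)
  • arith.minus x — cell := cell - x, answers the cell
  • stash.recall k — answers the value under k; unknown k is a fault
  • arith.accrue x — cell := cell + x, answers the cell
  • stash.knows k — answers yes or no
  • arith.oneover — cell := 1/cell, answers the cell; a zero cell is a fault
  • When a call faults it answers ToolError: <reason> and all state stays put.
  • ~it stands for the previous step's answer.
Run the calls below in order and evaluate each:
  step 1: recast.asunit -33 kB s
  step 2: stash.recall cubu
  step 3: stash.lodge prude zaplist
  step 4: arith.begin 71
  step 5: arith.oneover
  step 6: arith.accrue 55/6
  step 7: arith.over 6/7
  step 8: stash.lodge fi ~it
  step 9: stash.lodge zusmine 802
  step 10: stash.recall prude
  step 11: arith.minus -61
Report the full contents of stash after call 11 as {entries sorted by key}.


[in] asunit v→-33 u_from→kB u_to→s
= ToolError: incompatible units
[in] recall k→cubu
= 134
[in] lodge k→prude v→zaplist
= 398
[in] begin x→71
= 71
[in] oneover
= 1/71
[in] accrue x→55/6
= 3911/426
[in] over x→6/7
= 27377/2556
[in] lodge k→fi v→~it
= nil
[in] lodge k→zusmine v→802
= nil
[in] recall k→prude
= zaplist
[in] minus x→-61
= 183293/2556

Answer: {cubu=134, fi=27377/2556, gu=-712, prude=zaplist, zusmine=802}


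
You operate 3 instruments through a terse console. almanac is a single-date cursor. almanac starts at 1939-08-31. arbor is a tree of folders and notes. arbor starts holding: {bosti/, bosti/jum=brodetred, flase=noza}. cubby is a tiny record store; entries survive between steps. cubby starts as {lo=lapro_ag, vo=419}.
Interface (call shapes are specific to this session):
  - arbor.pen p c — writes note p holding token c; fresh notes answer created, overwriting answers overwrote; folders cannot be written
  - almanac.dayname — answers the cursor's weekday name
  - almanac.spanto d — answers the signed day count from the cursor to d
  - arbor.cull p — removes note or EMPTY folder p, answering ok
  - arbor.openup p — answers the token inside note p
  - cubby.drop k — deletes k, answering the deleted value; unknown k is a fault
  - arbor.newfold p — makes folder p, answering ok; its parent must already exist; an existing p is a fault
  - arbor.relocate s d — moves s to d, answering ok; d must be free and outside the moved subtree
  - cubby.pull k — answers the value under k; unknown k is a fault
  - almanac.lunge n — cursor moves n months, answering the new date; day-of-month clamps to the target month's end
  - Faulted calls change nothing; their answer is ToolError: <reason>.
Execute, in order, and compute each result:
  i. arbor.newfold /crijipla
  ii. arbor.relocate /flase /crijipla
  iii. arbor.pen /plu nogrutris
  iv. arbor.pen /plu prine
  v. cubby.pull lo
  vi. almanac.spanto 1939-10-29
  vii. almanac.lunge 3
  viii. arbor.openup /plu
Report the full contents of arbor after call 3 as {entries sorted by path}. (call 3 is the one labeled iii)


Then arbor.newfold on p: /crijipla, and get ok.
I call arbor.relocate on s: /flase, d: /crijipla, and get ToolError: exists.
I try arbor.pen on p: /plu, c: nogrutris, and observe created.
I run arbor.pen on p: /plu, c: prine, — result: overwrote.
Using cubby.pull on k: lo, giving lapro_ag.
Then almanac.spanto on d: 1939-10-29, and get 59.
I try almanac.lunge on n: 3: 1939-11-30.
I try arbor.openup on p: /plu, giving prine.

Answer: {bosti/, bosti/jum=brodetred, crijipla/, flase=noza, plu=nogrutris}


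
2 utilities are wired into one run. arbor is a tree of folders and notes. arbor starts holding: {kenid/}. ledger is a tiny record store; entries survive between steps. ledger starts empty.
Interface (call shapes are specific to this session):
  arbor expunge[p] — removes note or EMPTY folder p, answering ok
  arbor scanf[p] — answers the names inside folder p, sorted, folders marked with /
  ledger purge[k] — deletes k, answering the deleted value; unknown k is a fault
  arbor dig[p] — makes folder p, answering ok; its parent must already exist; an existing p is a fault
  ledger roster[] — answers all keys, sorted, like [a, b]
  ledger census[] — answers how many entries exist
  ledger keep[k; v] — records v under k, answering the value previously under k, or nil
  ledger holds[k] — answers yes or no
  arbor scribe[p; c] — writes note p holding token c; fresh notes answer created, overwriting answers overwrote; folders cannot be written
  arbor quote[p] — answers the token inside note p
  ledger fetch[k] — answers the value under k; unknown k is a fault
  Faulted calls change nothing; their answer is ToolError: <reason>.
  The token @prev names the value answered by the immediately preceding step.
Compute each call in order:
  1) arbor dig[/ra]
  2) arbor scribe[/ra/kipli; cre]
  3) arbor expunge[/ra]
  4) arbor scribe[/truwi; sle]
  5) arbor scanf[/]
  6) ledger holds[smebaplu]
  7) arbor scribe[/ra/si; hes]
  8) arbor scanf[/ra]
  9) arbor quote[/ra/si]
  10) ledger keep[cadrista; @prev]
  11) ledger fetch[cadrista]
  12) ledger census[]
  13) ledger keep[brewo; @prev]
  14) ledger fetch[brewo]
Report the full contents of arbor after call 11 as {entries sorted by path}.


>> arbor dig(/ra)
<< ok
>> arbor scribe(/ra/kipli, cre)
<< created
>> arbor expunge(/ra)
<< ToolError: not empty
>> arbor scribe(/truwi, sle)
<< created
>> arbor scanf(/)
<< [kenid/, ra/, truwi]
>> ledger holds(smebaplu)
<< no
>> arbor scribe(/ra/si, hes)
<< created
>> arbor scanf(/ra)
<< [kipli, si]
>> arbor quote(/ra/si)
<< hes
>> ledger keep(cadrista, @prev)
<< nil
>> ledger fetch(cadrista)
<< hes
>> ledger census()
<< 1
>> ledger keep(brewo, @prev)
<< nil
>> ledger fetch(brewo)
<< 1

Answer: {kenid/, ra/, ra/kipli=cre, ra/si=hes, truwi=sle}


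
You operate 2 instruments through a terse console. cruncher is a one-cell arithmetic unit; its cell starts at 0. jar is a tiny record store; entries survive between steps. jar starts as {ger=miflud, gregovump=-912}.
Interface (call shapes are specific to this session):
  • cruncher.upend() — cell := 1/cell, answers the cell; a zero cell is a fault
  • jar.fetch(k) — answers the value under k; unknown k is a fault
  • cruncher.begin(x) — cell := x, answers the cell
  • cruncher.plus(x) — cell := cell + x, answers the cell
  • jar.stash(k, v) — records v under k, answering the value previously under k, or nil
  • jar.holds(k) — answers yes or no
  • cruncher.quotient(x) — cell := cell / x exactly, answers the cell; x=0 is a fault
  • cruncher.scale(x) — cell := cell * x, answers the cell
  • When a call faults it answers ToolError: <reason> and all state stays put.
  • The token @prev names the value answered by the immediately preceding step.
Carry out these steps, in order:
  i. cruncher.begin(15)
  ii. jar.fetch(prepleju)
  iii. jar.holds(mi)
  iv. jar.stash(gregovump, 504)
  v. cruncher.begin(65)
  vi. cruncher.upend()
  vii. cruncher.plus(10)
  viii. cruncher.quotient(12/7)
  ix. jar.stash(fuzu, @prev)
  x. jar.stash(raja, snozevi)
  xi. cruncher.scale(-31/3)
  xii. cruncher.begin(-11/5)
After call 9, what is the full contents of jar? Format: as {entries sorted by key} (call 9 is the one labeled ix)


Answer: {fuzu=1519/260, ger=miflud, gregovump=504}

Derivation:
~$ cruncher.begin x: 15
[out] 15
~$ jar.fetch k: prepleju
[out] ToolError: no such key prepleju
~$ jar.holds k: mi
[out] no
~$ jar.stash k: gregovump v: 504
[out] -912
~$ cruncher.begin x: 65
[out] 65
~$ cruncher.upend
[out] 1/65
~$ cruncher.plus x: 10
[out] 651/65
~$ cruncher.quotient x: 12/7
[out] 1519/260
~$ jar.stash k: fuzu v: @prev
[out] nil
~$ jar.stash k: raja v: snozevi
[out] nil
~$ cruncher.scale x: -31/3
[out] -47089/780
~$ cruncher.begin x: -11/5
[out] -11/5


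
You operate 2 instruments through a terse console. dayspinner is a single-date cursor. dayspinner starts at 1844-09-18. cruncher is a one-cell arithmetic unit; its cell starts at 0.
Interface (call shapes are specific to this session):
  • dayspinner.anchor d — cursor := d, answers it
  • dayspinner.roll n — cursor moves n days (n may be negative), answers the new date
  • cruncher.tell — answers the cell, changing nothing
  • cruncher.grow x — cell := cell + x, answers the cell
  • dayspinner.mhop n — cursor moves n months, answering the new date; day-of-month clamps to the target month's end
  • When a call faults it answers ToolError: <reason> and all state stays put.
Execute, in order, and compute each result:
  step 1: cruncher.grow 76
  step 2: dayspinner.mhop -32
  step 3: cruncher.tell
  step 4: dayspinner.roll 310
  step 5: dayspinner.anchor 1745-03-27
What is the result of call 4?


[in] cruncher.grow x→76
  76
[in] dayspinner.mhop n→-32
  1842-01-18
[in] cruncher.tell
  76
[in] dayspinner.roll n→310
  1842-11-24
[in] dayspinner.anchor d→1745-03-27
  1745-03-27

Answer: 1842-11-24


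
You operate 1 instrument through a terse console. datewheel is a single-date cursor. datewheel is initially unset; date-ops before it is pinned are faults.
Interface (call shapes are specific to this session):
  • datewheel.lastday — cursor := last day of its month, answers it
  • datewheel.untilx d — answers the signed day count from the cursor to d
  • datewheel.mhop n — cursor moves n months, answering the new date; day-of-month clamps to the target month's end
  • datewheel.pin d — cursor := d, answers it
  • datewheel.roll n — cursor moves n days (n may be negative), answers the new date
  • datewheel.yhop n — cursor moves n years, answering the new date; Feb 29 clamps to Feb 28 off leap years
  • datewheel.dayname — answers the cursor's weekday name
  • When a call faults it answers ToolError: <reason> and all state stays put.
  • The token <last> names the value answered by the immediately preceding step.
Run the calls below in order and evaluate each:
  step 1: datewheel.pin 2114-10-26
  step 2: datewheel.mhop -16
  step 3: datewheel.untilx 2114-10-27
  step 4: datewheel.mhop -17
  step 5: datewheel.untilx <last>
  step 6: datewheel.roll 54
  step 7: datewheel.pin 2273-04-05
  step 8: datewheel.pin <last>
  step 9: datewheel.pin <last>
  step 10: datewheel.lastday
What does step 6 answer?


Now I run datewheel.pin with d='2114-10-26', yielding 2114-10-26.
Invoking datewheel.mhop with n='-16': 2113-06-26.
Calling datewheel.untilx with d='2114-10-27', yielding 488.
Invoking datewheel.mhop with n='-17', which returns 2112-01-26.
Then datewheel.untilx with d='<last>', and see 0.
I try datewheel.roll with n='54', and observe 2112-03-20.
I run datewheel.pin with d='2273-04-05', and observe 2273-04-05.
Using datewheel.pin with d='<last>', and observe 2273-04-05.
I run datewheel.pin with d='<last>', and observe 2273-04-05.
I try datewheel.lastday, and get 2273-04-30.

Answer: 2112-03-20


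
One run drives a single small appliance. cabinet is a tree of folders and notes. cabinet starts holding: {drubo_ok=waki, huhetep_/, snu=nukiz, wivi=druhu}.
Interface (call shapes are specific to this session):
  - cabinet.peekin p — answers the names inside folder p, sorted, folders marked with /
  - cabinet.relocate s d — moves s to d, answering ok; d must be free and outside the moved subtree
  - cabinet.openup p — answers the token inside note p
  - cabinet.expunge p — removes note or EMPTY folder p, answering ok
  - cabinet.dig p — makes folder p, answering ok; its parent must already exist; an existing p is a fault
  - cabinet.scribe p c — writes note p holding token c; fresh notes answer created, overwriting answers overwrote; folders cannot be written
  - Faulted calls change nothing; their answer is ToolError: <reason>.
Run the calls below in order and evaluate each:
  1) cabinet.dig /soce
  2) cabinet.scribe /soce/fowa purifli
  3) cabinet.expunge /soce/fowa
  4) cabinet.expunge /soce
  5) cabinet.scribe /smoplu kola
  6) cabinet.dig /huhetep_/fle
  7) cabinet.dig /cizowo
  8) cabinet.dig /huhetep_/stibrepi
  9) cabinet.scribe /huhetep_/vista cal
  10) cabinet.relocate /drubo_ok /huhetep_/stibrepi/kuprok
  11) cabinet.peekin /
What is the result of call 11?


// 1. cabinet.dig(p: /soce) -> ok
// 2. cabinet.scribe(p: /soce/fowa, c: purifli) -> created
// 3. cabinet.expunge(p: /soce/fowa) -> ok
// 4. cabinet.expunge(p: /soce) -> ok
// 5. cabinet.scribe(p: /smoplu, c: kola) -> created
// 6. cabinet.dig(p: /huhetep_/fle) -> ok
// 7. cabinet.dig(p: /cizowo) -> ok
// 8. cabinet.dig(p: /huhetep_/stibrepi) -> ok
// 9. cabinet.scribe(p: /huhetep_/vista, c: cal) -> created
// 10. cabinet.relocate(s: /drubo_ok, d: /huhetep_/stibrepi/kuprok) -> ok
// 11. cabinet.peekin(p: /) -> [cizowo/, huhetep_/, smoplu, snu, wivi]

Answer: [cizowo/, huhetep_/, smoplu, snu, wivi]


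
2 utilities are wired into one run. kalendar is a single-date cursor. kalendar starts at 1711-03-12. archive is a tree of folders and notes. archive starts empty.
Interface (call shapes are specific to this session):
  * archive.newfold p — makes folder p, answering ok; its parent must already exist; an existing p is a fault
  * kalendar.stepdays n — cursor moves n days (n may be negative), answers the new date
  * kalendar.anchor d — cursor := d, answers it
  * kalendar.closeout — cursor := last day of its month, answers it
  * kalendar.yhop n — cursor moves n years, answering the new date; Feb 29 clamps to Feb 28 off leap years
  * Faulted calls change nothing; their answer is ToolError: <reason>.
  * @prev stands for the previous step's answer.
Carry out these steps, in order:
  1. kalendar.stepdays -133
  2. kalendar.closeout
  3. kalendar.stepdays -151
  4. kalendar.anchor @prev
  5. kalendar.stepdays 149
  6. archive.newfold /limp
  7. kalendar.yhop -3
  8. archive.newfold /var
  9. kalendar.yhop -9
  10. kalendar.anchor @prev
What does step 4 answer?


Answer: 1710-06-02

Derivation:
Next I call stepdays(n=-133), → 1710-10-30.
I use closeout(), → 1710-10-31.
Then stepdays(n=-151), and observe 1710-06-02.
Then anchor(d=@prev), and see 1710-06-02.
I use stepdays(n=149), giving 1710-10-29.
Using newfold(p=/limp), — result: ok.
Calling yhop(n=-3), giving 1707-10-29.
I call newfold(p=/var), — result: ok.
Calling yhop(n=-9), which returns 1698-10-29.
I call anchor(d=@prev), which returns 1698-10-29.


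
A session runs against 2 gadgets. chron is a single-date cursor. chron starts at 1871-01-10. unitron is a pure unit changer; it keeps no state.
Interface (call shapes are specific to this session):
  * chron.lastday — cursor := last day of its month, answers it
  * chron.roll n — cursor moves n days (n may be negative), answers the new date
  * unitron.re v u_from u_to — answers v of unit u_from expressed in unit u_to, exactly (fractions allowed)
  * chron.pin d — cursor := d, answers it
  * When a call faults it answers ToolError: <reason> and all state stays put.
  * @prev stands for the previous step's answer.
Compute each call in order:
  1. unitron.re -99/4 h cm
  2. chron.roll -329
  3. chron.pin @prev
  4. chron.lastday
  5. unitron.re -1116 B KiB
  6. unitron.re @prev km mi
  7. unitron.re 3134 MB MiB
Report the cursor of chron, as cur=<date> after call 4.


$ unitron.re -99/4 h cm
[out] ToolError: incompatible units
$ chron.roll -329
[out] 1870-02-15
$ chron.pin @prev
[out] 1870-02-15
$ chron.lastday
[out] 1870-02-28
$ unitron.re -1116 B KiB
[out] -279/256
$ unitron.re @prev km mi
[out] -484375/715264
$ unitron.re 3134 MB MiB
[out] 24484375/8192

Answer: cur=1870-02-28


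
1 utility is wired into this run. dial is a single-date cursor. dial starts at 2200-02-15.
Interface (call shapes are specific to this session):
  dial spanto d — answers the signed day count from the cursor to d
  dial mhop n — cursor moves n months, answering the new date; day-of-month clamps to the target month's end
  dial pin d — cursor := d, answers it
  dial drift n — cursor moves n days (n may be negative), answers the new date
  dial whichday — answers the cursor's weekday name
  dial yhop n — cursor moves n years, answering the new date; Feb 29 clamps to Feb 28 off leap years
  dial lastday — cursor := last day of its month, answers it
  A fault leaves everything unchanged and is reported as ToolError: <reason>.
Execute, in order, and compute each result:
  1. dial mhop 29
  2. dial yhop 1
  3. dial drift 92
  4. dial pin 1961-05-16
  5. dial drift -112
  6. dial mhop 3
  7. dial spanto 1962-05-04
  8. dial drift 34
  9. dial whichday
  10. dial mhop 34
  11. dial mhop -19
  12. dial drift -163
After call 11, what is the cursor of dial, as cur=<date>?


Answer: cur=1962-08-28

Derivation:
;; dial mhop(29) : 2202-07-15
;; dial yhop(1) : 2203-07-15
;; dial drift(92) : 2203-10-15
;; dial pin(1961-05-16) : 1961-05-16
;; dial drift(-112) : 1961-01-24
;; dial mhop(3) : 1961-04-24
;; dial spanto(1962-05-04) : 375
;; dial drift(34) : 1961-05-28
;; dial whichday() : Sunday
;; dial mhop(34) : 1964-03-28
;; dial mhop(-19) : 1962-08-28
;; dial drift(-163) : 1962-03-18


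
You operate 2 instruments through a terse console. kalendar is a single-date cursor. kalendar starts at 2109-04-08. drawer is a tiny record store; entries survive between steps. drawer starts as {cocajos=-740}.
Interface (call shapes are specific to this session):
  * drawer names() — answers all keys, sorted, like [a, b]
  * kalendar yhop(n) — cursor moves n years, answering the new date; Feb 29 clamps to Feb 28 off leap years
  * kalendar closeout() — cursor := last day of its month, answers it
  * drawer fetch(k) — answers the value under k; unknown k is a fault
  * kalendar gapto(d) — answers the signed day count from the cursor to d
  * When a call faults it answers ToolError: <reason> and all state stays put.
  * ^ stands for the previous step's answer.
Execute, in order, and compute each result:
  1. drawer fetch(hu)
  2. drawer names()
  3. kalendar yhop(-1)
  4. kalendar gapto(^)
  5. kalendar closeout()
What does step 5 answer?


→ drawer fetch(k: hu)
← ToolError: no such key hu
→ drawer names()
← [cocajos]
→ kalendar yhop(n: -1)
← 2108-04-08
→ kalendar gapto(d: ^)
← 0
→ kalendar closeout()
← 2108-04-30

Answer: 2108-04-30


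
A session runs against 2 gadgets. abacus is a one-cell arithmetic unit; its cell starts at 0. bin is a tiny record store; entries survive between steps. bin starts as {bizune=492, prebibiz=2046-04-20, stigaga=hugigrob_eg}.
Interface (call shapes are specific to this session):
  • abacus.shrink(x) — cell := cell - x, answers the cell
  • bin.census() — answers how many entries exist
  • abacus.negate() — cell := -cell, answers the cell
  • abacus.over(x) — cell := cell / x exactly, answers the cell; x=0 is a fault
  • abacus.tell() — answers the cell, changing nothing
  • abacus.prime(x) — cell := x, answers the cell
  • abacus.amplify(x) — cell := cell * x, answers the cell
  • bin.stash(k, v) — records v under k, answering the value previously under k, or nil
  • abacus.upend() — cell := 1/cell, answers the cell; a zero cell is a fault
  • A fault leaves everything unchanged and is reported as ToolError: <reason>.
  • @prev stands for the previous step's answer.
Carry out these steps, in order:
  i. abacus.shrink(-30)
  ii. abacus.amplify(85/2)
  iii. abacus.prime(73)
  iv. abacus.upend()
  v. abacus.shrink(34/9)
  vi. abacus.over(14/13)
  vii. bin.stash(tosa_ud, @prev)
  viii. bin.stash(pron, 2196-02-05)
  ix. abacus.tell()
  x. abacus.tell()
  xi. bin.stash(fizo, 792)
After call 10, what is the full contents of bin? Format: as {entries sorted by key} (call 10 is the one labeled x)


// abacus.shrink(x='-30') == 30
// abacus.amplify(x='85/2') == 1275
// abacus.prime(x='73') == 73
// abacus.upend() == 1/73
// abacus.shrink(x='34/9') == -2473/657
// abacus.over(x='14/13') == -32149/9198
// bin.stash(k='tosa_ud', v='@prev') == nil
// bin.stash(k='pron', v='2196-02-05') == nil
// abacus.tell() == -32149/9198
// abacus.tell() == -32149/9198
// bin.stash(k='fizo', v='792') == nil

Answer: {bizune=492, prebibiz=2046-04-20, pron=2196-02-05, stigaga=hugigrob_eg, tosa_ud=-32149/9198}


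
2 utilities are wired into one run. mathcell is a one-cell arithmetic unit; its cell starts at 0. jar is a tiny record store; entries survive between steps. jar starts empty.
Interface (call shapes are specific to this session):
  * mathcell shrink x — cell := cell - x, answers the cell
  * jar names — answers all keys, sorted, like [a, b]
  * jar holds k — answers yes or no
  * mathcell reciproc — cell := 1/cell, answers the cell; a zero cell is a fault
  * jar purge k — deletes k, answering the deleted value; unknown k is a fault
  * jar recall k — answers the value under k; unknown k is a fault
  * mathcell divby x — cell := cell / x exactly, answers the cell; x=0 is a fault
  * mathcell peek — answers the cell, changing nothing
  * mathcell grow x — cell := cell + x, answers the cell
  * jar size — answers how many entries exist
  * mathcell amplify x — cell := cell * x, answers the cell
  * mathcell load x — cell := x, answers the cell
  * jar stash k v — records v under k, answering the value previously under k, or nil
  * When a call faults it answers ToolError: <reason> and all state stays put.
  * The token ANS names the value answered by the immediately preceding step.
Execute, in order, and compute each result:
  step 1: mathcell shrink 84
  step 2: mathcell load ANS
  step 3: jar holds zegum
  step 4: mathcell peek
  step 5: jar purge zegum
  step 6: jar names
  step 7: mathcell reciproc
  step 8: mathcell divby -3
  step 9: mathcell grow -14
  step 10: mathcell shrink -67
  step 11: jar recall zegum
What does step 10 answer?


Answer: 13357/252

Derivation:
Do: mathcell shrink[84]
See: -84
Do: mathcell load[ANS]
See: -84
Do: jar holds[zegum]
See: no
Do: mathcell peek[]
See: -84
Do: jar purge[zegum]
See: ToolError: no such key zegum
Do: jar names[]
See: []
Do: mathcell reciproc[]
See: -1/84
Do: mathcell divby[-3]
See: 1/252
Do: mathcell grow[-14]
See: -3527/252
Do: mathcell shrink[-67]
See: 13357/252
Do: jar recall[zegum]
See: ToolError: no such key zegum


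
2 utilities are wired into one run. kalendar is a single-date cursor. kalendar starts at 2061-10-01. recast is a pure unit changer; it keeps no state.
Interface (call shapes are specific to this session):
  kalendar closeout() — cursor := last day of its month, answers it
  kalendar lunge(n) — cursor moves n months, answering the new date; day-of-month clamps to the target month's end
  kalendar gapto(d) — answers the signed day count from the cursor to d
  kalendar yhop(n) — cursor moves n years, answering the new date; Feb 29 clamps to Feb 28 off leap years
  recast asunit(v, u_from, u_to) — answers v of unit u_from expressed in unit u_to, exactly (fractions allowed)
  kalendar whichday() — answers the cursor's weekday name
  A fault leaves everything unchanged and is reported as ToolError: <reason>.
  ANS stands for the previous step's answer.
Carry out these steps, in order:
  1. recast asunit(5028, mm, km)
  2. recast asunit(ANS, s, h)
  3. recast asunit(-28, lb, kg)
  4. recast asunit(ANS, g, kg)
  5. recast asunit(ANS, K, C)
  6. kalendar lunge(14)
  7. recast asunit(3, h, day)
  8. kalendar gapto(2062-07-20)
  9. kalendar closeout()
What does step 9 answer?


% 1. recast asunit(5028, mm, km) == 1257/250000
% 2. recast asunit(ANS, s, h) == 419/300000000
% 3. recast asunit(-28, lb, kg) == -317514659/25000000
% 4. recast asunit(ANS, g, kg) == -317514659/25000000000
% 5. recast asunit(ANS, K, C) == -6829067514659/25000000000
% 6. kalendar lunge(14) == 2062-12-01
% 7. recast asunit(3, h, day) == 1/8
% 8. kalendar gapto(2062-07-20) == -134
% 9. kalendar closeout() == 2062-12-31

Answer: 2062-12-31


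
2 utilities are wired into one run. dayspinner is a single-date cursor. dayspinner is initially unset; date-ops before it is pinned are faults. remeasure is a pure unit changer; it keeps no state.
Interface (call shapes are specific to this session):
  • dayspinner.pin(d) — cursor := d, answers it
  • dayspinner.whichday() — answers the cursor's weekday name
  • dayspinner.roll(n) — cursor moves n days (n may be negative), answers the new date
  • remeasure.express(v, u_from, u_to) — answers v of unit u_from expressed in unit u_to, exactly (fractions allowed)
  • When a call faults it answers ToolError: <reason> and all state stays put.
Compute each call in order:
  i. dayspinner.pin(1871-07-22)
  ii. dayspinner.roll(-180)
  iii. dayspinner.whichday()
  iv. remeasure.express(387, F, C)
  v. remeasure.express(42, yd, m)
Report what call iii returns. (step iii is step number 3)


>>> dayspinner.pin d=1871-07-22
  1871-07-22
>>> dayspinner.roll n=-180
  1871-01-23
>>> dayspinner.whichday
  Monday
>>> remeasure.express v=387 u_from=F u_to=C
  1775/9
>>> remeasure.express v=42 u_from=yd u_to=m
  24003/625

Answer: Monday


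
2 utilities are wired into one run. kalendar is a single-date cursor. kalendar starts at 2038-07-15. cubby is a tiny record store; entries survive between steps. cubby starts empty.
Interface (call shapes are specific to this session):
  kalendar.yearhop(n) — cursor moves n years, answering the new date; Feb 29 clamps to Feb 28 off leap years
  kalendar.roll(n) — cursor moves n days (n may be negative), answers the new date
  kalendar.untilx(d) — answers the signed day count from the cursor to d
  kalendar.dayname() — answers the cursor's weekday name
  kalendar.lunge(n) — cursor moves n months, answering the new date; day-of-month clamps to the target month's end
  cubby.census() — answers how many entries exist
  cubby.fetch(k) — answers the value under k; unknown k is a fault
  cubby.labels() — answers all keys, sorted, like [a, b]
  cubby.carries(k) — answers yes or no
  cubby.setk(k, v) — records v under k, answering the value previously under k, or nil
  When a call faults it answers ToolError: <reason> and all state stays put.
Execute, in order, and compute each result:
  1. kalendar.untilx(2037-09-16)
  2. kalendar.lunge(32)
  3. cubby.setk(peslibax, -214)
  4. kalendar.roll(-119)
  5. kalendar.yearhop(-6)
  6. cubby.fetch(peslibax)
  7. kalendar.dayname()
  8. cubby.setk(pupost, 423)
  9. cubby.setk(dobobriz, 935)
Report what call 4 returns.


→ untilx(2037-09-16)
← -302
→ lunge(32)
← 2041-03-15
→ setk(peslibax, -214)
← nil
→ roll(-119)
← 2040-11-16
→ yearhop(-6)
← 2034-11-16
→ fetch(peslibax)
← -214
→ dayname()
← Thursday
→ setk(pupost, 423)
← nil
→ setk(dobobriz, 935)
← nil

Answer: 2040-11-16
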